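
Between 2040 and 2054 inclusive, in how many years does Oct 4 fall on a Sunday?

3

Day of week of October 4 in each year:
2040: Thu, 2041: Fri, 2042: Sat, 2043: Sun ✓, 2044: Tue, 2045: Wed, 2046: Thu, 2047: Fri, 2048: Sun ✓, 2049: Mon, 2050: Tue, 2051: Wed, 2052: Fri, 2053: Sat, 2054: Sun ✓
Sundays: 2043, 2048, 2054.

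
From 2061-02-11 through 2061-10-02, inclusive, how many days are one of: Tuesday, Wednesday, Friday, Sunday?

134

2061-02-11 is a Friday.
The range spans 234 days (inclusive of both endpoints).
234 = 7 × 33 + 3, so there are 33 full weeks plus 3 extra days.
Each full week contributes 4 days from the set (Tue, Wed, Fri, Sun): 33 × 4 = 132.
The 3 extra days are Friday, Saturday, Sunday — 2 of them qualify.
Total: 132 + 2 = 134.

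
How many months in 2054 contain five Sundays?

4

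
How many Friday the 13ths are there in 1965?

1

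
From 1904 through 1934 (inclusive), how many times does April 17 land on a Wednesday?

Day of week of April 17 in each year:
1904: Sun, 1905: Mon, 1906: Tue, 1907: Wed ✓, 1908: Fri, 1909: Sat, 1910: Sun, 1911: Mon, 1912: Wed ✓, 1913: Thu, 1914: Fri, 1915: Sat, 1916: Mon, 1917: Tue, 1918: Wed ✓, 1919: Thu, 1920: Sat, 1921: Sun, 1922: Mon, 1923: Tue, 1924: Thu, 1925: Fri, 1926: Sat, 1927: Sun, 1928: Tue, 1929: Wed ✓, 1930: Thu, 1931: Fri, 1932: Sun, 1933: Mon, 1934: Tue
Wednesdays: 1907, 1912, 1918, 1929.

4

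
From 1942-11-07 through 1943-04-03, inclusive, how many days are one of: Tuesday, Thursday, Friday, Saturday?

1942-11-07 is a Saturday.
That's 148 days from start to end, counting both.
148 = 7 × 21 + 1, so there are 21 full weeks plus 1 extra day.
Each full week contributes 4 days from the set (Tue, Thu, Fri, Sat): 21 × 4 = 84.
The 1 extra day is Sat — 1 of them qualifies.
Total: 84 + 1 = 85.

85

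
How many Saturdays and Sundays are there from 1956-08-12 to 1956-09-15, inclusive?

1956-08-12 is a Sunday.
From 1956-08-12 to 1956-09-15 is 35 days inclusive.
35 = 7 × 5, so the span is exactly 5 full weeks.
Each full week contributes 2 weekend days (Sat, Sun): 5 × 2 = 10.
Total: 10.

10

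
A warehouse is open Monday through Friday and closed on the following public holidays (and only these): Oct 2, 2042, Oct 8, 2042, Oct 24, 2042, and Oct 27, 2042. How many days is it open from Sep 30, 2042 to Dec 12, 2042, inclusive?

Sep 30, 2042 is a Tuesday.
That's 74 days from start to end, counting both.
74 = 7 × 10 + 4, so there are 10 full weeks plus 4 extra days.
Each full week contributes 5 weekdays (Mon–Fri): 10 × 5 = 50.
The 4 extra days are Tue, Wed, Thu, Fri — 4 of them qualify.
Total: 50 + 4 = 54.
Holidays: Oct 2, 2042 (Thu); Oct 8, 2042 (Wed); Oct 24, 2042 (Fri); Oct 27, 2042 (Mon).
All 4 holidays fall on weekdays, so subtract 4.
Business days: 54 − 4 = 50.

50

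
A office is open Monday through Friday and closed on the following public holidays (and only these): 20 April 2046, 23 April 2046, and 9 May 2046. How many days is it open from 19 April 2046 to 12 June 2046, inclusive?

36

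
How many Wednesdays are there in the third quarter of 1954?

Jul 1, 1954 is a Thursday.
From Jul 1, 1954 to Sep 30, 1954 is 92 days inclusive.
92 = 7 × 13 + 1, so there are 13 full weeks plus 1 extra day.
Each full week contributes one Wednesday: 13 so far.
The 1 extra day is Thursday — none qualify.
Total: 13 + 0 = 13.

13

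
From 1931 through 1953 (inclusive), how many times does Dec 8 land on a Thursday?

3

Day of week of December 8 in each year:
1931: Tue, 1932: Thu ✓, 1933: Fri, 1934: Sat, 1935: Sun, 1936: Tue, 1937: Wed, 1938: Thu ✓, 1939: Fri, 1940: Sun, 1941: Mon, 1942: Tue, 1943: Wed, 1944: Fri, 1945: Sat, 1946: Sun, 1947: Mon, 1948: Wed, 1949: Thu ✓, 1950: Fri, 1951: Sat, 1952: Mon, 1953: Tue
Thursdays: 1932, 1938, 1949.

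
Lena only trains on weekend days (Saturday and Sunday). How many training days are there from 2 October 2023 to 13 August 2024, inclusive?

90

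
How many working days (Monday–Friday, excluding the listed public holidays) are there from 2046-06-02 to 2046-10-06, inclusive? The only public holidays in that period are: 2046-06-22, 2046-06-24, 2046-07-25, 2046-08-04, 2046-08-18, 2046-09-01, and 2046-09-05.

87

2046-06-02 is a Saturday.
From 2046-06-02 to 2046-10-06 is 127 days inclusive.
127 = 7 × 18 + 1, so there are 18 full weeks plus 1 extra day.
Each full week contributes 5 weekdays (Mon–Fri): 18 × 5 = 90.
The 1 extra day is Saturday — none qualify.
Total: 90 + 0 = 90.
Holidays: 2046-06-22 (Fri); 2046-06-24 (Sun); 2046-07-25 (Wed); 2046-08-04 (Sat); 2046-08-18 (Sat); 2046-09-01 (Sat); 2046-09-05 (Wed).
3 of the 7 holidays fall on weekdays; the rest are weekends and were already excluded.
Business days: 90 − 3 = 87.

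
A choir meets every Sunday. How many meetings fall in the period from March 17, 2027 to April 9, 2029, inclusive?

March 17, 2027 is a Wednesday.
The range spans 755 days (inclusive of both endpoints).
755 = 7 × 107 + 6, so there are 107 full weeks plus 6 extra days.
Each full week contributes one Sunday: 107 so far.
The 6 extra days are Wednesday, Thursday, Friday, Saturday, Sunday, Monday — 1 of them qualifies.
Total: 107 + 1 = 108.

108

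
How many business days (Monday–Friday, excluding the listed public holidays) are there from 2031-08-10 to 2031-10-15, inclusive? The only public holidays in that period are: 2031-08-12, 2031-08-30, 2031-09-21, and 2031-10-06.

2031-08-10 is a Sunday.
That's 67 days from start to end, counting both.
67 = 7 × 9 + 4, so there are 9 full weeks plus 4 extra days.
Each full week contributes 5 weekdays (Mon–Fri): 9 × 5 = 45.
The 4 extra days are Sun, Mon, Tue, Wed — 3 of them qualify.
Total: 45 + 3 = 48.
Holidays: 2031-08-12 (Tue); 2031-08-30 (Sat); 2031-09-21 (Sun); 2031-10-06 (Mon).
2 of the 4 holidays fall on weekdays; the rest are weekends and were already excluded.
Business days: 48 − 2 = 46.

46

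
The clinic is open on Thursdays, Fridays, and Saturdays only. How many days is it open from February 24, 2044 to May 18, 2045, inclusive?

February 24, 2044 is a Wednesday.
The range spans 450 days (inclusive of both endpoints).
450 = 7 × 64 + 2, so there are 64 full weeks plus 2 extra days.
Each full week contributes 3 days from the set (Thu, Fri, Sat): 64 × 3 = 192.
The 2 extra days are Wed, Thu — 1 of them qualifies.
Total: 192 + 1 = 193.

193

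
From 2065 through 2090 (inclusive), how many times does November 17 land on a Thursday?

4

Day of week of November 17 in each year:
2065: Tue, 2066: Wed, 2067: Thu ✓, 2068: Sat, 2069: Sun, 2070: Mon, 2071: Tue, 2072: Thu ✓, 2073: Fri, 2074: Sat, 2075: Sun, 2076: Tue, 2077: Wed, 2078: Thu ✓, 2079: Fri, 2080: Sun, 2081: Mon, 2082: Tue, 2083: Wed, 2084: Fri, 2085: Sat, 2086: Sun, 2087: Mon, 2088: Wed, 2089: Thu ✓, 2090: Fri
Thursdays: 2067, 2072, 2078, 2089.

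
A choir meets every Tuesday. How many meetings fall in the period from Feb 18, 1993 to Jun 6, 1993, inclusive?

15

Feb 18, 1993 is a Thursday.
The range spans 109 days (inclusive of both endpoints).
109 = 7 × 15 + 4, so there are 15 full weeks plus 4 extra days.
Each full week contributes one Tuesday: 15 so far.
The 4 extra days are Thu, Fri, Sat, Sun — none qualify.
Total: 15 + 0 = 15.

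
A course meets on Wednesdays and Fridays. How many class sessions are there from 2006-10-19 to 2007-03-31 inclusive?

2006-10-19 is a Thursday.
From 2006-10-19 to 2007-03-31 is 164 days inclusive.
164 = 7 × 23 + 3, so there are 23 full weeks plus 3 extra days.
Each full week contributes 2 days from the set (Wed, Fri): 23 × 2 = 46.
The 3 extra days are Thursday, Friday, Saturday — 1 of them qualifies.
Total: 46 + 1 = 47.

47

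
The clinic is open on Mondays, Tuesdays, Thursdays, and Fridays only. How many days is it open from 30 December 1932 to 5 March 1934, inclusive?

246

30 December 1932 is a Friday.
That's 431 days from start to end, counting both.
431 = 7 × 61 + 4, so there are 61 full weeks plus 4 extra days.
Each full week contributes 4 days from the set (Mon, Tue, Thu, Fri): 61 × 4 = 244.
The 4 extra days are Fri, Sat, Sun, Mon — 2 of them qualify.
Total: 244 + 2 = 246.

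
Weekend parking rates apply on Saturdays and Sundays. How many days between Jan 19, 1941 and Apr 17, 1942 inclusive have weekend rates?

129

Jan 19, 1941 is a Sunday.
From Jan 19, 1941 to Apr 17, 1942 is 454 days inclusive.
454 = 7 × 64 + 6, so there are 64 full weeks plus 6 extra days.
Each full week contributes 2 weekend days (Sat, Sun): 64 × 2 = 128.
The 6 extra days are Sun, Mon, Tue, Wed, Thu, Fri — 1 of them qualifies.
Total: 128 + 1 = 129.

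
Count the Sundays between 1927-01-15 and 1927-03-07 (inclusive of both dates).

1927-01-15 is a Saturday.
From 1927-01-15 to 1927-03-07 is 52 days inclusive.
52 = 7 × 7 + 3, so there are 7 full weeks plus 3 extra days.
Each full week contributes one Sunday: 7 so far.
The 3 extra days are Saturday, Sunday, Monday — 1 of them qualifies.
Total: 7 + 1 = 8.

8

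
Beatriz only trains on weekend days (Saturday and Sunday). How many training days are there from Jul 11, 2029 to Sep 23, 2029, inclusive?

Jul 11, 2029 is a Wednesday.
From Jul 11, 2029 to Sep 23, 2029 is 75 days inclusive.
75 = 7 × 10 + 5, so there are 10 full weeks plus 5 extra days.
Each full week contributes 2 weekend days (Sat, Sun): 10 × 2 = 20.
The 5 extra days are Wednesday, Thursday, Friday, Saturday, Sunday — 2 of them qualify.
Total: 20 + 2 = 22.

22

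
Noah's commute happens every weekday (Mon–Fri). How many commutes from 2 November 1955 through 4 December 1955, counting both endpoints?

23

2 November 1955 is a Wednesday.
From 2 November 1955 to 4 December 1955 is 33 days inclusive.
33 = 7 × 4 + 5, so there are 4 full weeks plus 5 extra days.
Each full week contributes 5 weekdays (Mon–Fri): 4 × 5 = 20.
The 5 extra days are Wednesday, Thursday, Friday, Saturday, Sunday — 3 of them qualify.
Total: 20 + 3 = 23.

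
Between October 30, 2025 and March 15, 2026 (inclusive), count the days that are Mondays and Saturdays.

39

October 30, 2025 is a Thursday.
That's 137 days from start to end, counting both.
137 = 7 × 19 + 4, so there are 19 full weeks plus 4 extra days.
Each full week contributes 2 days from the set (Mon, Sat): 19 × 2 = 38.
The 4 extra days are Thursday, Friday, Saturday, Sunday — 1 of them qualifies.
Total: 38 + 1 = 39.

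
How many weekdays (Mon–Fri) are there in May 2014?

22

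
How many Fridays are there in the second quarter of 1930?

1 April 1930 is a Tuesday.
From 1 April 1930 to 30 June 1930 is 91 days inclusive.
91 = 7 × 13, so the span is exactly 13 full weeks.
Each full week contributes one Friday: 13 so far.
Total: 13.

13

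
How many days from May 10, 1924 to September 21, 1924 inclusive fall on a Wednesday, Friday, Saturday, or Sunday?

May 10, 1924 is a Saturday.
That's 135 days from start to end, counting both.
135 = 7 × 19 + 2, so there are 19 full weeks plus 2 extra days.
Each full week contributes 4 days from the set (Wed, Fri, Sat, Sun): 19 × 4 = 76.
The 2 extra days are Sat, Sun — 2 of them qualify.
Total: 76 + 2 = 78.

78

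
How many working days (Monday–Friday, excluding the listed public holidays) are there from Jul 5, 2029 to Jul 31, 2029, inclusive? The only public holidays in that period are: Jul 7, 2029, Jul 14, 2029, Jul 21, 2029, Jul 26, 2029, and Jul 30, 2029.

Jul 5, 2029 is a Thursday.
The range spans 27 days (inclusive of both endpoints).
27 = 7 × 3 + 6, so there are 3 full weeks plus 6 extra days.
Each full week contributes 5 weekdays (Mon–Fri): 3 × 5 = 15.
The 6 extra days are Thu, Fri, Sat, Sun, Mon, Tue — 4 of them qualify.
Total: 15 + 4 = 19.
Holidays: Jul 7, 2029 (Sat); Jul 14, 2029 (Sat); Jul 21, 2029 (Sat); Jul 26, 2029 (Thu); Jul 30, 2029 (Mon).
2 of the 5 holidays fall on weekdays; the rest are weekends and were already excluded.
Business days: 19 − 2 = 17.

17 working days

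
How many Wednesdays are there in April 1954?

4

April 1, 1954 is a Thursday.
The range spans 30 days (inclusive of both endpoints).
30 = 7 × 4 + 2, so there are 4 full weeks plus 2 extra days.
Each full week contributes one Wednesday: 4 so far.
The 2 extra days are Thu, Fri — none qualify.
Total: 4 + 0 = 4.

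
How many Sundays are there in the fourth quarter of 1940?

13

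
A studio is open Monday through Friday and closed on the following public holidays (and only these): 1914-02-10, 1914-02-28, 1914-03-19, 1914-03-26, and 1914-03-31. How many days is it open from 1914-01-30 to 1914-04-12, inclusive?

47

1914-01-30 is a Friday.
That's 73 days from start to end, counting both.
73 = 7 × 10 + 3, so there are 10 full weeks plus 3 extra days.
Each full week contributes 5 weekdays (Mon–Fri): 10 × 5 = 50.
The 3 extra days are Friday, Saturday, Sunday — 1 of them qualifies.
Total: 50 + 1 = 51.
Holidays: 1914-02-10 (Tue); 1914-02-28 (Sat); 1914-03-19 (Thu); 1914-03-26 (Thu); 1914-03-31 (Tue).
4 of the 5 holidays fall on weekdays; the rest are weekends and were already excluded.
Business days: 51 − 4 = 47.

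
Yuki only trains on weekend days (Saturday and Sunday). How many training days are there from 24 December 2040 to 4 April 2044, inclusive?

342

24 December 2040 is a Monday.
From 24 December 2040 to 4 April 2044 is 1198 days inclusive.
1198 = 7 × 171 + 1, so there are 171 full weeks plus 1 extra day.
Each full week contributes 2 weekend days (Sat, Sun): 171 × 2 = 342.
The 1 extra day is Mon — none qualify.
Total: 342 + 0 = 342.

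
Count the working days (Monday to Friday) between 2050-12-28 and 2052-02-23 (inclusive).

2050-12-28 is a Wednesday.
The range spans 423 days (inclusive of both endpoints).
423 = 7 × 60 + 3, so there are 60 full weeks plus 3 extra days.
Each full week contributes 5 weekdays (Mon–Fri): 60 × 5 = 300.
The 3 extra days are Wed, Thu, Fri — 3 of them qualify.
Total: 300 + 3 = 303.

303 weekdays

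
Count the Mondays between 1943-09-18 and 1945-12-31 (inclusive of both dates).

120

1943-09-18 is a Saturday.
That's 836 days from start to end, counting both.
836 = 7 × 119 + 3, so there are 119 full weeks plus 3 extra days.
Each full week contributes one Monday: 119 so far.
The 3 extra days are Sat, Sun, Mon — 1 of them qualifies.
Total: 119 + 1 = 120.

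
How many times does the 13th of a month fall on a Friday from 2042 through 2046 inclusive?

Friday-the-13ths by year:
2042: Jun
2043: Feb, Mar, Nov
2044: May
2045: Jan, Oct
2046: Apr, Jul

9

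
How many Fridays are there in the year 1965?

Jan 1, 1965 is a Friday.
That's 365 days from start to end, counting both.
365 = 7 × 52 + 1, so there are 52 full weeks plus 1 extra day.
Each full week contributes one Friday: 52 so far.
The 1 extra day is Friday — 1 of them qualifies.
Total: 52 + 1 = 53.

53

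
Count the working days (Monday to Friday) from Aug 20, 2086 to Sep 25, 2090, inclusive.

1070

Aug 20, 2086 is a Tuesday.
From Aug 20, 2086 to Sep 25, 2090 is 1498 days inclusive.
1498 = 7 × 214, so the span is exactly 214 full weeks.
Each full week contributes 5 weekdays (Mon–Fri): 214 × 5 = 1070.
Total: 1070.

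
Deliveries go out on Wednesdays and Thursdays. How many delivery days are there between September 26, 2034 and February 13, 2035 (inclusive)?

September 26, 2034 is a Tuesday.
That's 141 days from start to end, counting both.
141 = 7 × 20 + 1, so there are 20 full weeks plus 1 extra day.
Each full week contributes 2 days from the set (Wed, Thu): 20 × 2 = 40.
The 1 extra day is Tue — none qualify.
Total: 40 + 0 = 40.

40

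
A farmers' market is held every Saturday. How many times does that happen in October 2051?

4

1 October 2051 is a Sunday.
That's 31 days from start to end, counting both.
31 = 7 × 4 + 3, so there are 4 full weeks plus 3 extra days.
Each full week contributes one Saturday: 4 so far.
The 3 extra days are Sun, Mon, Tue — none qualify.
Total: 4 + 0 = 4.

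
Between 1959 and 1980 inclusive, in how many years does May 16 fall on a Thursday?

3

Day of week of May 16 in each year:
1959: Sat, 1960: Mon, 1961: Tue, 1962: Wed, 1963: Thu ✓, 1964: Sat, 1965: Sun, 1966: Mon, 1967: Tue, 1968: Thu ✓, 1969: Fri, 1970: Sat, 1971: Sun, 1972: Tue, 1973: Wed, 1974: Thu ✓, 1975: Fri, 1976: Sun, 1977: Mon, 1978: Tue, 1979: Wed, 1980: Fri
Thursdays: 1963, 1968, 1974.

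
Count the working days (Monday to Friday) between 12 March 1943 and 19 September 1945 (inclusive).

659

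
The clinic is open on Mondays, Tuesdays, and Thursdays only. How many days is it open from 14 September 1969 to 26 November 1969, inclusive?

14 September 1969 is a Sunday.
From 14 September 1969 to 26 November 1969 is 74 days inclusive.
74 = 7 × 10 + 4, so there are 10 full weeks plus 4 extra days.
Each full week contributes 3 days from the set (Mon, Tue, Thu): 10 × 3 = 30.
The 4 extra days are Sunday, Monday, Tuesday, Wednesday — 2 of them qualify.
Total: 30 + 2 = 32.

32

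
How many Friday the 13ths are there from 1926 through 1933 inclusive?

Friday-the-13ths by year:
1926: Aug
1927: May
1928: Jan, Apr, Jul
1929: Sep, Dec
1930: Jun
1931: Feb, Mar, Nov
1932: May
1933: Jan, Oct

14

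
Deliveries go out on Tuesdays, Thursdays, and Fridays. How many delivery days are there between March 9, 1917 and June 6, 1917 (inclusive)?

March 9, 1917 is a Friday.
The range spans 90 days (inclusive of both endpoints).
90 = 7 × 12 + 6, so there are 12 full weeks plus 6 extra days.
Each full week contributes 3 days from the set (Tue, Thu, Fri): 12 × 3 = 36.
The 6 extra days are Fri, Sat, Sun, Mon, Tue, Wed — 2 of them qualify.
Total: 36 + 2 = 38.

38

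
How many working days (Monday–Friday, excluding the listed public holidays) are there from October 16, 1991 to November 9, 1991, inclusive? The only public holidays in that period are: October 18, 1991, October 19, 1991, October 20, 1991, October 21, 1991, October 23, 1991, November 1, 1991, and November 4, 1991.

13 working days

October 16, 1991 is a Wednesday.
That's 25 days from start to end, counting both.
25 = 7 × 3 + 4, so there are 3 full weeks plus 4 extra days.
Each full week contributes 5 weekdays (Mon–Fri): 3 × 5 = 15.
The 4 extra days are Wed, Thu, Fri, Sat — 3 of them qualify.
Total: 15 + 3 = 18.
Holidays: October 18, 1991 (Fri); October 19, 1991 (Sat); October 20, 1991 (Sun); October 21, 1991 (Mon); October 23, 1991 (Wed); November 1, 1991 (Fri); November 4, 1991 (Mon).
5 of the 7 holidays fall on weekdays; the rest are weekends and were already excluded.
Business days: 18 − 5 = 13.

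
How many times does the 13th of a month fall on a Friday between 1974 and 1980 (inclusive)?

Friday-the-13ths by year:
1974: Sep, Dec
1975: Jun
1976: Feb, Aug
1977: May
1978: Jan, Oct
1979: Apr, Jul
1980: Jun

11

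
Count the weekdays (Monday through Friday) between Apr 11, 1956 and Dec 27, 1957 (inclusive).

448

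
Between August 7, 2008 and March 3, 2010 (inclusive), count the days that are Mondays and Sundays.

164

August 7, 2008 is a Thursday.
The range spans 574 days (inclusive of both endpoints).
574 = 7 × 82, so the span is exactly 82 full weeks.
Each full week contributes 2 days from the set (Mon, Sun): 82 × 2 = 164.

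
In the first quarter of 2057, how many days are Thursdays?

2057-01-01 is a Monday.
That's 90 days from start to end, counting both.
90 = 7 × 12 + 6, so there are 12 full weeks plus 6 extra days.
Each full week contributes one Thursday: 12 so far.
The 6 extra days are Monday, Tuesday, Wednesday, Thursday, Friday, Saturday — 1 of them qualifies.
Total: 12 + 1 = 13.

13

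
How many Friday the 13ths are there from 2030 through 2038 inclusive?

15

Friday-the-13ths by year:
2030: Sep, Dec
2031: Jun
2032: Feb, Aug
2033: May
2034: Jan, Oct
2035: Apr, Jul
2036: Jun
2037: Feb, Mar, Nov
2038: Aug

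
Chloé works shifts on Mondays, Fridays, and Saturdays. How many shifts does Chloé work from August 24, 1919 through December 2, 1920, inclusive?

August 24, 1919 is a Sunday.
The range spans 467 days (inclusive of both endpoints).
467 = 7 × 66 + 5, so there are 66 full weeks plus 5 extra days.
Each full week contributes 3 days from the set (Mon, Fri, Sat): 66 × 3 = 198.
The 5 extra days are Sunday, Monday, Tuesday, Wednesday, Thursday — 1 of them qualifies.
Total: 198 + 1 = 199.

199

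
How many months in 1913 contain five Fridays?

A month has five Fridays exactly when Friday falls within its first (length − 28) days.
Jan: 31 days, starts Wed → 5 of Wed, Thu, Fri ✓
Feb: 28 days, starts Sat → 5 of (none)
Mar: 31 days, starts Sat → 5 of Sat, Sun, Mon
Apr: 30 days, starts Tue → 5 of Tue, Wed
May: 31 days, starts Thu → 5 of Thu, Fri, Sat ✓
Jun: 30 days, starts Sun → 5 of Sun, Mon
Jul: 31 days, starts Tue → 5 of Tue, Wed, Thu
Aug: 31 days, starts Fri → 5 of Fri, Sat, Sun ✓
Sep: 30 days, starts Mon → 5 of Mon, Tue
Oct: 31 days, starts Wed → 5 of Wed, Thu, Fri ✓
Nov: 30 days, starts Sat → 5 of Sat, Sun
Dec: 31 days, starts Mon → 5 of Mon, Tue, Wed
Months with five Fridays: Jan, May, Aug, Oct.

4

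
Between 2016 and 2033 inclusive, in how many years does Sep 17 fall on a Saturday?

3

Day of week of September 17 in each year:
2016: Sat ✓, 2017: Sun, 2018: Mon, 2019: Tue, 2020: Thu, 2021: Fri, 2022: Sat ✓, 2023: Sun, 2024: Tue, 2025: Wed, 2026: Thu, 2027: Fri, 2028: Sun, 2029: Mon, 2030: Tue, 2031: Wed, 2032: Fri, 2033: Sat ✓
Saturdays: 2016, 2022, 2033.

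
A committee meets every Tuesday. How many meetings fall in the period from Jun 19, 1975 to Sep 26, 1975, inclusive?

Jun 19, 1975 is a Thursday.
The range spans 100 days (inclusive of both endpoints).
100 = 7 × 14 + 2, so there are 14 full weeks plus 2 extra days.
Each full week contributes one Tuesday: 14 so far.
The 2 extra days are Thursday, Friday — none qualify.
Total: 14 + 0 = 14.

14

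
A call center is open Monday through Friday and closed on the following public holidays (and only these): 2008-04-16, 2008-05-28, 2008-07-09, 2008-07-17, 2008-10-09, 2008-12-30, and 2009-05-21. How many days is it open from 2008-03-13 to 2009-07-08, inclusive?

338

2008-03-13 is a Thursday.
From 2008-03-13 to 2009-07-08 is 483 days inclusive.
483 = 7 × 69, so the span is exactly 69 full weeks.
Each full week contributes 5 weekdays (Mon–Fri): 69 × 5 = 345.
Total: 345.
Holidays: 2008-04-16 (Wed); 2008-05-28 (Wed); 2008-07-09 (Wed); 2008-07-17 (Thu); 2008-10-09 (Thu); 2008-12-30 (Tue); 2009-05-21 (Thu).
All 7 holidays fall on weekdays, so subtract 7.
Business days: 345 − 7 = 338.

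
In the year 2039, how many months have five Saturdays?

A month has five Saturdays exactly when Saturday falls within its first (length − 28) days.
Jan: 31 days, starts Sat → 5 of Sat, Sun, Mon ✓
Feb: 28 days, starts Tue → 5 of (none)
Mar: 31 days, starts Tue → 5 of Tue, Wed, Thu
Apr: 30 days, starts Fri → 5 of Fri, Sat ✓
May: 31 days, starts Sun → 5 of Sun, Mon, Tue
Jun: 30 days, starts Wed → 5 of Wed, Thu
Jul: 31 days, starts Fri → 5 of Fri, Sat, Sun ✓
Aug: 31 days, starts Mon → 5 of Mon, Tue, Wed
Sep: 30 days, starts Thu → 5 of Thu, Fri
Oct: 31 days, starts Sat → 5 of Sat, Sun, Mon ✓
Nov: 30 days, starts Tue → 5 of Tue, Wed
Dec: 31 days, starts Thu → 5 of Thu, Fri, Sat ✓
Months with five Saturdays: Jan, Apr, Jul, Oct, Dec.

5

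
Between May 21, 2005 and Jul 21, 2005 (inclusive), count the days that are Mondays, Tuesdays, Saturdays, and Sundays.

May 21, 2005 is a Saturday.
That's 62 days from start to end, counting both.
62 = 7 × 8 + 6, so there are 8 full weeks plus 6 extra days.
Each full week contributes 4 days from the set (Mon, Tue, Sat, Sun): 8 × 4 = 32.
The 6 extra days are Saturday, Sunday, Monday, Tuesday, Wednesday, Thursday — 4 of them qualify.
Total: 32 + 4 = 36.

36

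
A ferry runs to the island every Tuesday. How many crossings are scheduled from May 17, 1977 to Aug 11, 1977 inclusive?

13

May 17, 1977 is a Tuesday.
That's 87 days from start to end, counting both.
87 = 7 × 12 + 3, so there are 12 full weeks plus 3 extra days.
Each full week contributes one Tuesday: 12 so far.
The 3 extra days are Tue, Wed, Thu — 1 of them qualifies.
Total: 12 + 1 = 13.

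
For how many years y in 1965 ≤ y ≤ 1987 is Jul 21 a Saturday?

Day of week of July 21 in each year:
1965: Wed, 1966: Thu, 1967: Fri, 1968: Sun, 1969: Mon, 1970: Tue, 1971: Wed, 1972: Fri, 1973: Sat ✓, 1974: Sun, 1975: Mon, 1976: Wed, 1977: Thu, 1978: Fri, 1979: Sat ✓, 1980: Mon, 1981: Tue, 1982: Wed, 1983: Thu, 1984: Sat ✓, 1985: Sun, 1986: Mon, 1987: Tue
Saturdays: 1973, 1979, 1984.

3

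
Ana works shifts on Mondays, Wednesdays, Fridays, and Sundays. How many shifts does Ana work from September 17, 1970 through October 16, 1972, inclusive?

435

September 17, 1970 is a Thursday.
From September 17, 1970 to October 16, 1972 is 761 days inclusive.
761 = 7 × 108 + 5, so there are 108 full weeks plus 5 extra days.
Each full week contributes 4 days from the set (Mon, Wed, Fri, Sun): 108 × 4 = 432.
The 5 extra days are Thu, Fri, Sat, Sun, Mon — 3 of them qualify.
Total: 432 + 3 = 435.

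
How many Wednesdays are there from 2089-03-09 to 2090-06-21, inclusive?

68

2089-03-09 is a Wednesday.
That's 470 days from start to end, counting both.
470 = 7 × 67 + 1, so there are 67 full weeks plus 1 extra day.
Each full week contributes one Wednesday: 67 so far.
The 1 extra day is Wednesday — 1 of them qualifies.
Total: 67 + 1 = 68.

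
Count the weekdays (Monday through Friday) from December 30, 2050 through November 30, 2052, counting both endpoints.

501 weekdays

December 30, 2050 is a Friday.
From December 30, 2050 to November 30, 2052 is 702 days inclusive.
702 = 7 × 100 + 2, so there are 100 full weeks plus 2 extra days.
Each full week contributes 5 weekdays (Mon–Fri): 100 × 5 = 500.
The 2 extra days are Friday, Saturday — 1 of them qualifies.
Total: 500 + 1 = 501.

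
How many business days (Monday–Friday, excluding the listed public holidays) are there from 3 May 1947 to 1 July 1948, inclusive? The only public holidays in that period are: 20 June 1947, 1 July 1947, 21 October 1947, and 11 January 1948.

301

3 May 1947 is a Saturday.
That's 426 days from start to end, counting both.
426 = 7 × 60 + 6, so there are 60 full weeks plus 6 extra days.
Each full week contributes 5 weekdays (Mon–Fri): 60 × 5 = 300.
The 6 extra days are Saturday, Sunday, Monday, Tuesday, Wednesday, Thursday — 4 of them qualify.
Total: 300 + 4 = 304.
Holidays: 20 June 1947 (Fri); 1 July 1947 (Tue); 21 October 1947 (Tue); 11 January 1948 (Sun).
3 of the 4 holidays fall on weekdays; the rest are weekends and were already excluded.
Business days: 304 − 3 = 301.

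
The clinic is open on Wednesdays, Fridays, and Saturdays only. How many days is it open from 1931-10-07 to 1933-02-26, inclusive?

1931-10-07 is a Wednesday.
From 1931-10-07 to 1933-02-26 is 509 days inclusive.
509 = 7 × 72 + 5, so there are 72 full weeks plus 5 extra days.
Each full week contributes 3 days from the set (Wed, Fri, Sat): 72 × 3 = 216.
The 5 extra days are Wed, Thu, Fri, Sat, Sun — 3 of them qualify.
Total: 216 + 3 = 219.

219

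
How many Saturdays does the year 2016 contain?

53

January 1, 2016 is a Friday.
From January 1, 2016 to December 31, 2016 is 366 days inclusive.
366 = 7 × 52 + 2, so there are 52 full weeks plus 2 extra days.
Each full week contributes one Saturday: 52 so far.
The 2 extra days are Friday, Saturday — 1 of them qualifies.
Total: 52 + 1 = 53.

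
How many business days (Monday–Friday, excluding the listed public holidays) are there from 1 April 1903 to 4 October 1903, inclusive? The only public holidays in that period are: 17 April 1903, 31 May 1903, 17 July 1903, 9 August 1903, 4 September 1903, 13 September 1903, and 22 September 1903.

1 April 1903 is a Wednesday.
From 1 April 1903 to 4 October 1903 is 187 days inclusive.
187 = 7 × 26 + 5, so there are 26 full weeks plus 5 extra days.
Each full week contributes 5 weekdays (Mon–Fri): 26 × 5 = 130.
The 5 extra days are Wednesday, Thursday, Friday, Saturday, Sunday — 3 of them qualify.
Total: 130 + 3 = 133.
Holidays: 17 April 1903 (Fri); 31 May 1903 (Sun); 17 July 1903 (Fri); 9 August 1903 (Sun); 4 September 1903 (Fri); 13 September 1903 (Sun); 22 September 1903 (Tue).
4 of the 7 holidays fall on weekdays; the rest are weekends and were already excluded.
Business days: 133 − 4 = 129.

129 business days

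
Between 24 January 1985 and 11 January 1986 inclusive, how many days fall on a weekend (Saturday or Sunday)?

24 January 1985 is a Thursday.
The range spans 353 days (inclusive of both endpoints).
353 = 7 × 50 + 3, so there are 50 full weeks plus 3 extra days.
Each full week contributes 2 weekend days (Sat, Sun): 50 × 2 = 100.
The 3 extra days are Thu, Fri, Sat — 1 of them qualifies.
Total: 100 + 1 = 101.

101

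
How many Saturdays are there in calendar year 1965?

1 January 1965 is a Friday.
From 1 January 1965 to 31 December 1965 is 365 days inclusive.
365 = 7 × 52 + 1, so there are 52 full weeks plus 1 extra day.
Each full week contributes one Saturday: 52 so far.
The 1 extra day is Fri — none qualify.
Total: 52 + 0 = 52.

52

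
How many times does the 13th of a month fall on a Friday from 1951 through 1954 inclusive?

Friday-the-13ths by year:
1951: Apr, Jul
1952: Jun
1953: Feb, Mar, Nov
1954: Aug

7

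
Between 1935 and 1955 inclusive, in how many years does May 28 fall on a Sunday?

3

Day of week of May 28 in each year:
1935: Tue, 1936: Thu, 1937: Fri, 1938: Sat, 1939: Sun ✓, 1940: Tue, 1941: Wed, 1942: Thu, 1943: Fri, 1944: Sun ✓, 1945: Mon, 1946: Tue, 1947: Wed, 1948: Fri, 1949: Sat, 1950: Sun ✓, 1951: Mon, 1952: Wed, 1953: Thu, 1954: Fri, 1955: Sat
Sundays: 1939, 1944, 1950.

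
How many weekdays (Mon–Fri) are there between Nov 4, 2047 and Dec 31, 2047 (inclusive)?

Nov 4, 2047 is a Monday.
The range spans 58 days (inclusive of both endpoints).
58 = 7 × 8 + 2, so there are 8 full weeks plus 2 extra days.
Each full week contributes 5 weekdays (Mon–Fri): 8 × 5 = 40.
The 2 extra days are Monday, Tuesday — 2 of them qualify.
Total: 40 + 2 = 42.

42 weekdays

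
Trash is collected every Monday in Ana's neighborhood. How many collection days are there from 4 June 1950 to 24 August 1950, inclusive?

12

4 June 1950 is a Sunday.
From 4 June 1950 to 24 August 1950 is 82 days inclusive.
82 = 7 × 11 + 5, so there are 11 full weeks plus 5 extra days.
Each full week contributes one Monday: 11 so far.
The 5 extra days are Sunday, Monday, Tuesday, Wednesday, Thursday — 1 of them qualifies.
Total: 11 + 1 = 12.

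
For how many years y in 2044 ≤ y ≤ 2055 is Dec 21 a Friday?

1

Day of week of December 21 in each year:
2044: Wed, 2045: Thu, 2046: Fri ✓, 2047: Sat, 2048: Mon, 2049: Tue, 2050: Wed, 2051: Thu, 2052: Sat, 2053: Sun, 2054: Mon, 2055: Tue
Fridays: 2046.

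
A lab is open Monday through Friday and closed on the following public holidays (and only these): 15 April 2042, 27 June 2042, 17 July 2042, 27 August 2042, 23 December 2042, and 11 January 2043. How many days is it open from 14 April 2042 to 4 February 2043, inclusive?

14 April 2042 is a Monday.
The range spans 297 days (inclusive of both endpoints).
297 = 7 × 42 + 3, so there are 42 full weeks plus 3 extra days.
Each full week contributes 5 weekdays (Mon–Fri): 42 × 5 = 210.
The 3 extra days are Mon, Tue, Wed — 3 of them qualify.
Total: 210 + 3 = 213.
Holidays: 15 April 2042 (Tue); 27 June 2042 (Fri); 17 July 2042 (Thu); 27 August 2042 (Wed); 23 December 2042 (Tue); 11 January 2043 (Sun).
5 of the 6 holidays fall on weekdays; the rest are weekends and were already excluded.
Business days: 213 − 5 = 208.

208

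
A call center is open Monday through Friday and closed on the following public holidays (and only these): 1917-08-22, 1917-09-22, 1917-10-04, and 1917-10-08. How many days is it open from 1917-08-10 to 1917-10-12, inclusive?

1917-08-10 is a Friday.
That's 64 days from start to end, counting both.
64 = 7 × 9 + 1, so there are 9 full weeks plus 1 extra day.
Each full week contributes 5 weekdays (Mon–Fri): 9 × 5 = 45.
The 1 extra day is Fri — 1 of them qualifies.
Total: 45 + 1 = 46.
Holidays: 1917-08-22 (Wed); 1917-09-22 (Sat); 1917-10-04 (Thu); 1917-10-08 (Mon).
3 of the 4 holidays fall on weekdays; the rest are weekends and were already excluded.
Business days: 46 − 3 = 43.

43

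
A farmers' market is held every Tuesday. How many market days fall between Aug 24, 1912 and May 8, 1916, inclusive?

193

Aug 24, 1912 is a Saturday.
The range spans 1354 days (inclusive of both endpoints).
1354 = 7 × 193 + 3, so there are 193 full weeks plus 3 extra days.
Each full week contributes one Tuesday: 193 so far.
The 3 extra days are Saturday, Sunday, Monday — none qualify.
Total: 193 + 0 = 193.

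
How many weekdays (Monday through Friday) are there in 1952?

262

Jan 1, 1952 is a Tuesday.
That's 366 days from start to end, counting both.
366 = 7 × 52 + 2, so there are 52 full weeks plus 2 extra days.
Each full week contributes 5 weekdays (Mon–Fri): 52 × 5 = 260.
The 2 extra days are Tuesday, Wednesday — 2 of them qualify.
Total: 260 + 2 = 262.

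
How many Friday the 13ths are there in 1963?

The 13th falls on a Friday when the month's 13th has weekday Fri.
Jan 13 is Sun; Feb 13 is Wed; Mar 13 is Wed; Apr 13 is Sat; May 13 is Mon; Jun 13 is Thu; Jul 13 is Sat; Aug 13 is Tue; Sep 13 is Fri ✓; Oct 13 is Sun; Nov 13 is Wed; Dec 13 is Fri ✓.
Friday the 13ths: Sep, Dec.

2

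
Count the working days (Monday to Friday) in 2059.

1 January 2059 is a Wednesday.
From 1 January 2059 to 31 December 2059 is 365 days inclusive.
365 = 7 × 52 + 1, so there are 52 full weeks plus 1 extra day.
Each full week contributes 5 weekdays (Mon–Fri): 52 × 5 = 260.
The 1 extra day is Wednesday — 1 of them qualifies.
Total: 260 + 1 = 261.

261 weekdays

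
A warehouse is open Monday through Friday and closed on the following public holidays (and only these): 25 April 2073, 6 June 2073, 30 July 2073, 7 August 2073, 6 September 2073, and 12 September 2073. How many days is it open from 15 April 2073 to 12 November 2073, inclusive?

15 April 2073 is a Saturday.
That's 212 days from start to end, counting both.
212 = 7 × 30 + 2, so there are 30 full weeks plus 2 extra days.
Each full week contributes 5 weekdays (Mon–Fri): 30 × 5 = 150.
The 2 extra days are Sat, Sun — none qualify.
Total: 150 + 0 = 150.
Holidays: 25 April 2073 (Tue); 6 June 2073 (Tue); 30 July 2073 (Sun); 7 August 2073 (Mon); 6 September 2073 (Wed); 12 September 2073 (Tue).
5 of the 6 holidays fall on weekdays; the rest are weekends and were already excluded.
Business days: 150 − 5 = 145.

145 working days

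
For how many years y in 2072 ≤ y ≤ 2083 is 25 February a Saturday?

Day of week of February 25 in each year:
2072: Thu, 2073: Sat ✓, 2074: Sun, 2075: Mon, 2076: Tue, 2077: Thu, 2078: Fri, 2079: Sat ✓, 2080: Sun, 2081: Tue, 2082: Wed, 2083: Thu
Saturdays: 2073, 2079.

2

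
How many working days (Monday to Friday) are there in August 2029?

23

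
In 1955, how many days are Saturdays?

1 January 1955 is a Saturday.
That's 365 days from start to end, counting both.
365 = 7 × 52 + 1, so there are 52 full weeks plus 1 extra day.
Each full week contributes one Saturday: 52 so far.
The 1 extra day is Saturday — 1 of them qualifies.
Total: 52 + 1 = 53.

53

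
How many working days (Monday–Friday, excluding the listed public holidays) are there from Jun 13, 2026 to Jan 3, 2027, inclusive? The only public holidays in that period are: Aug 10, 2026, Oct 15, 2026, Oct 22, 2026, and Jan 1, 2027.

Jun 13, 2026 is a Saturday.
That's 205 days from start to end, counting both.
205 = 7 × 29 + 2, so there are 29 full weeks plus 2 extra days.
Each full week contributes 5 weekdays (Mon–Fri): 29 × 5 = 145.
The 2 extra days are Sat, Sun — none qualify.
Total: 145 + 0 = 145.
Holidays: Aug 10, 2026 (Mon); Oct 15, 2026 (Thu); Oct 22, 2026 (Thu); Jan 1, 2027 (Fri).
All 4 holidays fall on weekdays, so subtract 4.
Business days: 145 − 4 = 141.

141 working days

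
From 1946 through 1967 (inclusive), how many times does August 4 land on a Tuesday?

3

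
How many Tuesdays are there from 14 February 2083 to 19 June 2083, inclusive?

18

14 February 2083 is a Sunday.
From 14 February 2083 to 19 June 2083 is 126 days inclusive.
126 = 7 × 18, so the span is exactly 18 full weeks.
Each full week contributes one Tuesday: 18 so far.
Total: 18.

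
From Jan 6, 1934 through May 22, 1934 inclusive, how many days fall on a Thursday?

Jan 6, 1934 is a Saturday.
That's 137 days from start to end, counting both.
137 = 7 × 19 + 4, so there are 19 full weeks plus 4 extra days.
Each full week contributes one Thursday: 19 so far.
The 4 extra days are Sat, Sun, Mon, Tue — none qualify.
Total: 19 + 0 = 19.

19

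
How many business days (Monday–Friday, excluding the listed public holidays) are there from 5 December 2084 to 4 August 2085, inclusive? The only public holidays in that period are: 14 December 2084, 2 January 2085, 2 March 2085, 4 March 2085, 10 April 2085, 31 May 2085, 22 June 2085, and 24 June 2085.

168 business days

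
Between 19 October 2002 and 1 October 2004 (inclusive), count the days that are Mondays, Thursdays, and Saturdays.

19 October 2002 is a Saturday.
The range spans 714 days (inclusive of both endpoints).
714 = 7 × 102, so the span is exactly 102 full weeks.
Each full week contributes 3 days from the set (Mon, Thu, Sat): 102 × 3 = 306.

306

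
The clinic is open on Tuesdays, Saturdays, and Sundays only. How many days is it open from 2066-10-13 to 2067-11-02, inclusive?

165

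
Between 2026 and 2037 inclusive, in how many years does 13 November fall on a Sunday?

Day of week of November 13 in each year:
2026: Fri, 2027: Sat, 2028: Mon, 2029: Tue, 2030: Wed, 2031: Thu, 2032: Sat, 2033: Sun ✓, 2034: Mon, 2035: Tue, 2036: Thu, 2037: Fri
Sundays: 2033.

1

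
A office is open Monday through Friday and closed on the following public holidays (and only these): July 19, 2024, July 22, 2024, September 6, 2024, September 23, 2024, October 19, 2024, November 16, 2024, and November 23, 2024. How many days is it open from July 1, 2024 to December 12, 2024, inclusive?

115

July 1, 2024 is a Monday.
From July 1, 2024 to December 12, 2024 is 165 days inclusive.
165 = 7 × 23 + 4, so there are 23 full weeks plus 4 extra days.
Each full week contributes 5 weekdays (Mon–Fri): 23 × 5 = 115.
The 4 extra days are Mon, Tue, Wed, Thu — 4 of them qualify.
Total: 115 + 4 = 119.
Holidays: July 19, 2024 (Fri); July 22, 2024 (Mon); September 6, 2024 (Fri); September 23, 2024 (Mon); October 19, 2024 (Sat); November 16, 2024 (Sat); November 23, 2024 (Sat).
4 of the 7 holidays fall on weekdays; the rest are weekends and were already excluded.
Business days: 119 − 4 = 115.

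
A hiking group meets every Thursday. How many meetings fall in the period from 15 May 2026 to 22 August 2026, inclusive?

15 May 2026 is a Friday.
From 15 May 2026 to 22 August 2026 is 100 days inclusive.
100 = 7 × 14 + 2, so there are 14 full weeks plus 2 extra days.
Each full week contributes one Thursday: 14 so far.
The 2 extra days are Fri, Sat — none qualify.
Total: 14 + 0 = 14.

14 Thursdays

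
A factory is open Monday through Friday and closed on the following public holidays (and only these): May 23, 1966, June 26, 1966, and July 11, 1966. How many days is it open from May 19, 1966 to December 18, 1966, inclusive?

150 working days

May 19, 1966 is a Thursday.
The range spans 214 days (inclusive of both endpoints).
214 = 7 × 30 + 4, so there are 30 full weeks plus 4 extra days.
Each full week contributes 5 weekdays (Mon–Fri): 30 × 5 = 150.
The 4 extra days are Thu, Fri, Sat, Sun — 2 of them qualify.
Total: 150 + 2 = 152.
Holidays: May 23, 1966 (Mon); June 26, 1966 (Sun); July 11, 1966 (Mon).
2 of the 3 holidays fall on weekdays; the rest are weekends and were already excluded.
Business days: 152 − 2 = 150.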